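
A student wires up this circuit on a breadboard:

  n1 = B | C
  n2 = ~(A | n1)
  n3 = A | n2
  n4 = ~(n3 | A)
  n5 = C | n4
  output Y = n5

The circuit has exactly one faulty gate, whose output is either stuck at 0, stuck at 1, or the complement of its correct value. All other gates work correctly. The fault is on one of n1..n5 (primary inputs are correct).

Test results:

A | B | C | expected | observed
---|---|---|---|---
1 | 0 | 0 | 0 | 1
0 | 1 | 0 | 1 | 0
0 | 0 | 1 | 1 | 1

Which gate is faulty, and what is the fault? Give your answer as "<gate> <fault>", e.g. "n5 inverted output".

Fault-free values for test 1 (A=1, B=0, C=0): n1=0, n2=0, n3=1, n4=0, n5=0, giving Y=0. Observed 1.
Test 1: faults giving observed 1 are {n4 stuck-at-1, n4 inverted output, n5 stuck-at-1, n5 inverted output}.
Test 2 (A=0, B=1, C=0): fault-free n1=1, n2=0, n3=0, n4=1, n5=1 → 1; observed 0. Eliminates n4 stuck-at-1, n5 stuck-at-1.
Test 3 (A=0, B=0, C=1): fault-free n1=1, n2=0, n3=0, n4=1, n5=1 → 1; observed 1. Eliminates n5 inverted output.
Only n4 inverted output is consistent with every test.

n4 inverted output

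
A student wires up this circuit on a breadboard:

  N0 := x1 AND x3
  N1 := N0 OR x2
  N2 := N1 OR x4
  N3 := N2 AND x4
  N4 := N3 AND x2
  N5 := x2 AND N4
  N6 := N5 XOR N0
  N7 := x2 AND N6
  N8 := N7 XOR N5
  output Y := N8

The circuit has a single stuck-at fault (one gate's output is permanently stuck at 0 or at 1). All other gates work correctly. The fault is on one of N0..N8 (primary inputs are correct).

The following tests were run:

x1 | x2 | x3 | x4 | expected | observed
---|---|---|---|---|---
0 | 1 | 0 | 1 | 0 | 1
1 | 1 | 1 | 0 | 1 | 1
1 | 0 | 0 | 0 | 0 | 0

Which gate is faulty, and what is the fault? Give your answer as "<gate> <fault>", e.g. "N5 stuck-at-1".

Fault-free values for test 1 (x1=0, x2=1, x3=0, x4=1): N0=0, N1=1, N2=1, N3=1, N4=1, N5=1, N6=1, N7=1, N8=0, giving Y=0. Observed 1.
Test 1: faults giving observed 1 are {N0 stuck-at-1, N6 stuck-at-0, N7 stuck-at-0, N8 stuck-at-1}.
Test 2 (x1=1, x2=1, x3=1, x4=0): fault-free N0=1, N1=1, N2=1, N3=0, N4=0, N5=0, N6=1, N7=1, N8=1 → 1; observed 1. Eliminates N6 stuck-at-0, N7 stuck-at-0.
Test 3 (x1=1, x2=0, x3=0, x4=0): fault-free N0=0, N1=0, N2=0, N3=0, N4=0, N5=0, N6=0, N7=0, N8=0 → 0; observed 0. Eliminates N8 stuck-at-1.
Only N0 stuck-at-1 is consistent with every test.

N0 stuck-at-1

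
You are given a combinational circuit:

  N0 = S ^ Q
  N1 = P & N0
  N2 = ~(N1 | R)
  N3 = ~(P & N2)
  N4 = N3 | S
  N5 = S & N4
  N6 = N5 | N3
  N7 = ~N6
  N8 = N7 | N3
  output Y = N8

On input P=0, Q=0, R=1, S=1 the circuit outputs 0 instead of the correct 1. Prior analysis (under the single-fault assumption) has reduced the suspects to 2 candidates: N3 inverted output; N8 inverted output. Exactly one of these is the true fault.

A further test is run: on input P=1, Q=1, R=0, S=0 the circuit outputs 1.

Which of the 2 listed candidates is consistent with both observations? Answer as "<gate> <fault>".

Evaluate each candidate on input P=1, Q=1, R=0, S=0:
  N3 inverted output: N0=1, N1=1, N2=0, N3=0 [inverted output], N4=0, N5=0, N6=0, N7=1, N8=1 → 1 — matches
  N8 inverted output: N0=1, N1=1, N2=0, N3=1, N4=1, N5=0, N6=1, N7=0, N8=0 [inverted output] → 0 — eliminated
Only N3 inverted output reproduces the observed 1.

N3 inverted output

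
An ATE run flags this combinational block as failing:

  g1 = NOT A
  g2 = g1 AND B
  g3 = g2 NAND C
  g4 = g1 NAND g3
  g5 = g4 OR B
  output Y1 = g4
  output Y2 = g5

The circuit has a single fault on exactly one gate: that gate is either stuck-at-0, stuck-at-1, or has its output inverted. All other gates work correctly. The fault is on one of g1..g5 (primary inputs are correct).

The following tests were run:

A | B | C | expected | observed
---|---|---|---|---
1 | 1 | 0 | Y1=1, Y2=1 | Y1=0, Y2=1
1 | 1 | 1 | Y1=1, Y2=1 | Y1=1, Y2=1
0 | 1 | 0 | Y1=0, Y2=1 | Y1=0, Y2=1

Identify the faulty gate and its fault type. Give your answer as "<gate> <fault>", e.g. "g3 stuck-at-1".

Fault-free values for test 1 (A=1, B=1, C=0): g1=0, g2=0, g3=1, g4=1, g5=1, giving Y1=1, Y2=1. Observed Y1=0, Y2=1.
Test 1: faults giving observed Y1=0, Y2=1 are {g1 stuck-at-1, g1 inverted output, g4 stuck-at-0, g4 inverted output}.
Test 2 (A=1, B=1, C=1): fault-free g1=0, g2=0, g3=1, g4=1, g5=1 → Y1=1, Y2=1; observed Y1=1, Y2=1. Eliminates g4 stuck-at-0, g4 inverted output.
Test 3 (A=0, B=1, C=0): fault-free g1=1, g2=1, g3=1, g4=0, g5=1 → Y1=0, Y2=1; observed Y1=0, Y2=1. Eliminates g1 inverted output.
Only g1 stuck-at-1 is consistent with every test.

g1 stuck-at-1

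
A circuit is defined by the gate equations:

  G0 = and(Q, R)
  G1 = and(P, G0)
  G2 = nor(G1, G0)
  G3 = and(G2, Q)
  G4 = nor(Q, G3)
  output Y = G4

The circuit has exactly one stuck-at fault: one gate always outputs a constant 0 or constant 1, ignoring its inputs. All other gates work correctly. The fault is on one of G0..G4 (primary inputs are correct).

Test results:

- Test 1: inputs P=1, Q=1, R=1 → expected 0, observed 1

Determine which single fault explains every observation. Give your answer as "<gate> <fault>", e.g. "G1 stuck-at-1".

Fault-free values for test 1 (P=1, Q=1, R=1): G0=1, G1=1, G2=0, G3=0, G4=0, giving Y=0. Observed 1.
Test 1: faults giving observed 1 are {G4 stuck-at-1}.
Only G4 stuck-at-1 is consistent with every test.

G4 stuck-at-1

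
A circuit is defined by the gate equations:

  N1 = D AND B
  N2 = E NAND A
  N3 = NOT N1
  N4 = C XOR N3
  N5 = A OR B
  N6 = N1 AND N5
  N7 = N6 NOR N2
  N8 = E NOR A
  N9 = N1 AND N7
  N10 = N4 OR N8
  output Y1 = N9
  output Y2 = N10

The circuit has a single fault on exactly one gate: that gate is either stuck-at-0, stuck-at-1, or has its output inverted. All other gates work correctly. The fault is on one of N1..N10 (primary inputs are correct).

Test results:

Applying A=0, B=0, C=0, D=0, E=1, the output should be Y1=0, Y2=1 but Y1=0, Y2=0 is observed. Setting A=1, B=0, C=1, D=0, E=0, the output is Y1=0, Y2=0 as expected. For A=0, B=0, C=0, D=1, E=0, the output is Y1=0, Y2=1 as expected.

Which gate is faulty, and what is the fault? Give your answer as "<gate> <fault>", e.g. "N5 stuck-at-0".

Fault-free values for test 1 (A=0, B=0, C=0, D=0, E=1): N1=0, N2=1, N3=1, N4=1, N5=0, N6=0, N7=0, N8=0, N9=0, N10=1, giving Y1=0, Y2=1. Observed Y1=0, Y2=0.
Test 1: faults giving observed Y1=0, Y2=0 are {N1 stuck-at-1, N1 inverted output, N3 stuck-at-0, N3 inverted output, N4 stuck-at-0, N4 inverted output, N10 stuck-at-0, N10 inverted output}.
Test 2 (A=1, B=0, C=1, D=0, E=0): fault-free N1=0, N2=1, N3=1, N4=0, N5=1, N6=0, N7=0, N8=0, N9=0, N10=0 → Y1=0, Y2=0; observed Y1=0, Y2=0. Eliminates N1 stuck-at-1, N1 inverted output, N3 stuck-at-0, N3 inverted output, N4 inverted output, N10 inverted output.
Test 3 (A=0, B=0, C=0, D=1, E=0): fault-free N1=0, N2=1, N3=1, N4=1, N5=0, N6=0, N7=0, N8=1, N9=0, N10=1 → Y1=0, Y2=1; observed Y1=0, Y2=1. Eliminates N10 stuck-at-0.
Only N4 stuck-at-0 is consistent with every test.

N4 stuck-at-0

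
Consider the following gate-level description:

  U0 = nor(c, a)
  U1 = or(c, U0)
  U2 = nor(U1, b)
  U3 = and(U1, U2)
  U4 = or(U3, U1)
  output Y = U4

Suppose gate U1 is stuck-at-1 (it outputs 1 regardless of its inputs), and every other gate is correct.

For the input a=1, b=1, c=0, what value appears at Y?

Propagate with U1 forced: U0=0, U1=1 [stuck-at-1], U2=0, U3=0, U4=1.
So Y = 1. (Without the fault it would be 0.)

1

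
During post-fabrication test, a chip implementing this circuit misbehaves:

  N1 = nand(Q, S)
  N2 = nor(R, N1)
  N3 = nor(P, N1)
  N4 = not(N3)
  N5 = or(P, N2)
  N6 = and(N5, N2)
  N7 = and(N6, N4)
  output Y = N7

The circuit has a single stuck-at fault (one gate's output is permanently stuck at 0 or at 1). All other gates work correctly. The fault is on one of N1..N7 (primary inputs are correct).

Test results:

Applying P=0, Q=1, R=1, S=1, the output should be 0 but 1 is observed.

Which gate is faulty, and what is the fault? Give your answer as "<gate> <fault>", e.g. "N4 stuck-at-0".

N7 stuck-at-1

Fault-free values for test 1 (P=0, Q=1, R=1, S=1): N1=0, N2=0, N3=1, N4=0, N5=0, N6=0, N7=0, giving Y=0. Observed 1.
Test 1: faults giving observed 1 are {N7 stuck-at-1}.
Only N7 stuck-at-1 is consistent with every test.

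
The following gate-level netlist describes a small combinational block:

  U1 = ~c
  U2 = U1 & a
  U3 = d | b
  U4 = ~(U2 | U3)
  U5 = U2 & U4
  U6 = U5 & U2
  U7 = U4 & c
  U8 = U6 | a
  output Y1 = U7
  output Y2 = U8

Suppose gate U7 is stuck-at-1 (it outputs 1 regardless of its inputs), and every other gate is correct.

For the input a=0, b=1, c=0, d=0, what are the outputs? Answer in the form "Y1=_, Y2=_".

Y1=1, Y2=0

Propagate with U7 forced: U1=1, U2=0, U3=1, U4=0, U5=0, U6=0, U7=1 [stuck-at-1], U8=0.
So the outputs are Y1=1, Y2=0. (Without the fault they would be Y1=0, Y2=0.)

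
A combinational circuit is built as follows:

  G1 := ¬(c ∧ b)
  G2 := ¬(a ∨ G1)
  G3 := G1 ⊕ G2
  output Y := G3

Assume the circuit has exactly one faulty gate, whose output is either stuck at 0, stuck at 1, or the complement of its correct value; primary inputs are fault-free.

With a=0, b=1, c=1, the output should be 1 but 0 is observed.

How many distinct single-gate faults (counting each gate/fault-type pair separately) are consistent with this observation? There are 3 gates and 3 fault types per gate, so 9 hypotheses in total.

Fault-free: G1=0, G2=1, G3=1 → 1. Observed 0.
  G1 stuck-at-0: output 1 ✗
  G1 stuck-at-1: output 1 ✗
  G1 inverted output: output 1 ✗
  G2 stuck-at-0: output 0 ✓
  G2 stuck-at-1: output 1 ✗
  G2 inverted output: output 0 ✓
  G3 stuck-at-0: output 0 ✓
  G3 stuck-at-1: output 1 ✗
  G3 inverted output: output 0 ✓
Consistent faults: {G2 stuck-at-0, G2 inverted output, G3 stuck-at-0, G3 inverted output} — 4 in all.

4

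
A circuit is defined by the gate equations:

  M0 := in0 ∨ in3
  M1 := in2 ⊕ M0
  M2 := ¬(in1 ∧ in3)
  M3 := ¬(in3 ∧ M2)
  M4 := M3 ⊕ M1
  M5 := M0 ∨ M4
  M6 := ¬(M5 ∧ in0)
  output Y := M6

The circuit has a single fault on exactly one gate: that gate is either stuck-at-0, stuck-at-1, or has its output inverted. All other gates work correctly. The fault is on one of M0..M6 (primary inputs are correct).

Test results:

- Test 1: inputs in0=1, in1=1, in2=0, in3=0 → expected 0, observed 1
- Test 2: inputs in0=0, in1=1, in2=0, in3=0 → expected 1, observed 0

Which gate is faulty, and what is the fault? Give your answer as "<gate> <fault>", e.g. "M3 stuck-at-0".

M6 inverted output

Fault-free values for test 1 (in0=1, in1=1, in2=0, in3=0): M0=1, M1=1, M2=1, M3=1, M4=0, M5=1, M6=0, giving Y=0. Observed 1.
Test 1: faults giving observed 1 are {M5 stuck-at-0, M5 inverted output, M6 stuck-at-1, M6 inverted output}.
Test 2 (in0=0, in1=1, in2=0, in3=0): fault-free M0=0, M1=0, M2=1, M3=1, M4=1, M5=1, M6=1 → 1; observed 0. Eliminates M5 stuck-at-0, M5 inverted output, M6 stuck-at-1.
Only M6 inverted output is consistent with every test.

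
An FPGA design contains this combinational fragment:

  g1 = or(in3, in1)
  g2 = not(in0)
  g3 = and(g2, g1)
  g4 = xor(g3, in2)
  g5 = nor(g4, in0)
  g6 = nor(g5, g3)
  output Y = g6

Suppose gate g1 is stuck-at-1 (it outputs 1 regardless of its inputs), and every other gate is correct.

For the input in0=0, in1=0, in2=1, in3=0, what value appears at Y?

0

Propagate with g1 forced: g1=1 [stuck-at-1], g2=1, g3=1, g4=0, g5=1, g6=0.
So Y = 0. (Without the fault it would be 1.)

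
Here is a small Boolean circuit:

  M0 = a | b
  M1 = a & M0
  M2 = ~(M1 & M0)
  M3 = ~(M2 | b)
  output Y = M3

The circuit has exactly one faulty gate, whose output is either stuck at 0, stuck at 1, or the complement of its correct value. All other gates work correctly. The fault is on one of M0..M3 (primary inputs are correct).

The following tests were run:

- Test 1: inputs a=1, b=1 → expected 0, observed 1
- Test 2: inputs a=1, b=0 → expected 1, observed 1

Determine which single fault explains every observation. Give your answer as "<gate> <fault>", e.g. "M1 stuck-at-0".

M3 stuck-at-1

Fault-free values for test 1 (a=1, b=1): M0=1, M1=1, M2=0, M3=0, giving Y=0. Observed 1.
Test 1: faults giving observed 1 are {M3 stuck-at-1, M3 inverted output}.
Test 2 (a=1, b=0): fault-free M0=1, M1=1, M2=0, M3=1 → 1; observed 1. Eliminates M3 inverted output.
Only M3 stuck-at-1 is consistent with every test.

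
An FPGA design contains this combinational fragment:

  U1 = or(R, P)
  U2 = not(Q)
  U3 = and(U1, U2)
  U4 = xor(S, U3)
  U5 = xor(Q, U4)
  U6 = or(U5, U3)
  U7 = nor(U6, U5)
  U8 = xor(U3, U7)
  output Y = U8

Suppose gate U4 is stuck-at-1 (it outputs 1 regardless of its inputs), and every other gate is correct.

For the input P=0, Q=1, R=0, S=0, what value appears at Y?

Propagate with U4 forced: U1=0, U2=0, U3=0, U4=1 [stuck-at-1], U5=0, U6=0, U7=1, U8=1.
So Y = 1. (Without the fault it would be 0.)

1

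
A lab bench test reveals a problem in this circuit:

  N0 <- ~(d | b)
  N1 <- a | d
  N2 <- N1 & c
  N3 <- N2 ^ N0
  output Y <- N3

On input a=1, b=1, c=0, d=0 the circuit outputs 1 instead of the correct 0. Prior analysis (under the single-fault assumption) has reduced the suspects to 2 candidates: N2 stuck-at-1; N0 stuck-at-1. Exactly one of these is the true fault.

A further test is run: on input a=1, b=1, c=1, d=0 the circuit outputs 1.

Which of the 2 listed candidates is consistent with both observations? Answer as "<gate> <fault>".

Evaluate each candidate on input a=1, b=1, c=1, d=0:
  N2 stuck-at-1: N0=0, N1=1, N2=1 [stuck-at-1], N3=1 → 1 — matches
  N0 stuck-at-1: N0=1 [stuck-at-1], N1=1, N2=1, N3=0 → 0 — eliminated
Only N2 stuck-at-1 reproduces the observed 1.

N2 stuck-at-1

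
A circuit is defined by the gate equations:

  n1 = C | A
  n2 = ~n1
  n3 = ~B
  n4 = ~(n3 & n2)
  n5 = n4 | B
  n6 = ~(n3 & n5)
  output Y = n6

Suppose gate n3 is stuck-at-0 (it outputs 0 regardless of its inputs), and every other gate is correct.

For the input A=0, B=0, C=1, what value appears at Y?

1

Propagate with n3 forced: n1=1, n2=0, n3=0 [stuck-at-0], n4=1, n5=1, n6=1.
So Y = 1. (Without the fault it would be 0.)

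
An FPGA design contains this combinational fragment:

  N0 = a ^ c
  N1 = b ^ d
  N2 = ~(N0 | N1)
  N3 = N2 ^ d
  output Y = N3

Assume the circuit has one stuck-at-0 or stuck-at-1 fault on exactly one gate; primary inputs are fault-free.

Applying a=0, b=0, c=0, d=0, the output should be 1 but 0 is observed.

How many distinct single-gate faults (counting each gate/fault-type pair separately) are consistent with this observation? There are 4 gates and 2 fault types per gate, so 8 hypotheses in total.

4

Fault-free: N0=0, N1=0, N2=1, N3=1 → 1. Observed 0.
  N0 stuck-at-0: output 1 ✗
  N0 stuck-at-1: output 0 ✓
  N1 stuck-at-0: output 1 ✗
  N1 stuck-at-1: output 0 ✓
  N2 stuck-at-0: output 0 ✓
  N2 stuck-at-1: output 1 ✗
  N3 stuck-at-0: output 0 ✓
  N3 stuck-at-1: output 1 ✗
Consistent faults: {N0 stuck-at-1, N1 stuck-at-1, N2 stuck-at-0, N3 stuck-at-0} — 4 in all.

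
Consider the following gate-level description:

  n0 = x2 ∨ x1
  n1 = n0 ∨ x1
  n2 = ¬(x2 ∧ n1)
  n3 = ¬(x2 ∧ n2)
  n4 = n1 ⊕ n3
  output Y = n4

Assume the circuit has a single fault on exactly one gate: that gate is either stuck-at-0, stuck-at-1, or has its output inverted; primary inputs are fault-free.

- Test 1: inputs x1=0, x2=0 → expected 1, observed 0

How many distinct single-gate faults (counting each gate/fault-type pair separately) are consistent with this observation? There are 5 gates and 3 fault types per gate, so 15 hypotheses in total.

8

Fault-free: n0=0, n1=0, n2=1, n3=1, n4=1 → 1. Observed 0.
  n0: stuck-at-1, inverted output ✓; others ✗
  n1: stuck-at-1, inverted output ✓; others ✗
  n2: none of the 3 fault types match ✗
  n3: stuck-at-0, inverted output ✓; others ✗
  n4: stuck-at-0, inverted output ✓; others ✗
Consistent faults: {n0 stuck-at-1, n0 inverted output, n1 stuck-at-1, n1 inverted output, n3 stuck-at-0, n3 inverted output, n4 stuck-at-0, n4 inverted output} — 8 in all.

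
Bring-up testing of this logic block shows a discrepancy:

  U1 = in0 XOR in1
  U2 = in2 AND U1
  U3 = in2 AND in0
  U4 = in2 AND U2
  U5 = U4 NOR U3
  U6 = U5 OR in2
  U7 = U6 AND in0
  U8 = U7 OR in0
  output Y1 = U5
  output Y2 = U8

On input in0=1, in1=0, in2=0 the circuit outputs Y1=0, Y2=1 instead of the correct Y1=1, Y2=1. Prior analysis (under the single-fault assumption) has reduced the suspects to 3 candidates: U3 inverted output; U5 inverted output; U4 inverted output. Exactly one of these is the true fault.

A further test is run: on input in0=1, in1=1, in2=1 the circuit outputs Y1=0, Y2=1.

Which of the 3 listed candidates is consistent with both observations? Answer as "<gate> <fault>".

U4 inverted output

Evaluate each candidate on input in0=1, in1=1, in2=1:
  U3 inverted output: U1=0, U2=0, U3=0 [inverted output], U4=0, U5=1, U6=1, U7=1, U8=1 → Y1=1, Y2=1 — eliminated
  U5 inverted output: U1=0, U2=0, U3=1, U4=0, U5=1 [inverted output], U6=1, U7=1, U8=1 → Y1=1, Y2=1 — eliminated
  U4 inverted output: U1=0, U2=0, U3=1, U4=1 [inverted output], U5=0, U6=1, U7=1, U8=1 → Y1=0, Y2=1 — matches
Only U4 inverted output reproduces the observed Y1=0, Y2=1.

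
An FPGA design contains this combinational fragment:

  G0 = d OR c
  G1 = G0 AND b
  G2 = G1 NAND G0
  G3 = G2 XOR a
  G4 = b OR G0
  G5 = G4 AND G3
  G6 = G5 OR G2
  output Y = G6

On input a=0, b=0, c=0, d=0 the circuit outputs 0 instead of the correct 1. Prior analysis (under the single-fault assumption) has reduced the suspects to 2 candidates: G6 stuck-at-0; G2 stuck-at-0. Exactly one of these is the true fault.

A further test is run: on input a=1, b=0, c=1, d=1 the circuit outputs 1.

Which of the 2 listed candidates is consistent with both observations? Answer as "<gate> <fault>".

G2 stuck-at-0

Evaluate each candidate on input a=1, b=0, c=1, d=1:
  G6 stuck-at-0: G0=1, G1=0, G2=1, G3=0, G4=1, G5=0, G6=0 [stuck-at-0] → 0 — eliminated
  G2 stuck-at-0: G0=1, G1=0, G2=0 [stuck-at-0], G3=1, G4=1, G5=1, G6=1 → 1 — matches
Only G2 stuck-at-0 reproduces the observed 1.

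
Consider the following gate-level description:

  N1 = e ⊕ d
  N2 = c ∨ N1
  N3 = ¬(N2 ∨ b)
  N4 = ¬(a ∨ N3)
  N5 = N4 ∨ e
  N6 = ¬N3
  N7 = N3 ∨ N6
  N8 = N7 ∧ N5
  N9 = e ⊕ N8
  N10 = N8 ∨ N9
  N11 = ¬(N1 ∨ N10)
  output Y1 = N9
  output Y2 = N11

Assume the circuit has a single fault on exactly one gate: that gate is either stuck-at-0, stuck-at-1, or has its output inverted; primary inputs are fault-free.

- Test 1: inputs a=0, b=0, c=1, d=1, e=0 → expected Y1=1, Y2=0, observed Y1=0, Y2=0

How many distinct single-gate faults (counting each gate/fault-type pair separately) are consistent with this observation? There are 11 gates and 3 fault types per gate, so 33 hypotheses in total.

16

Fault-free: N1=1, N2=1, N3=0, N4=1, N5=1, N6=1, N7=1, N8=1, N9=1, N10=1, N11=0 → Y1=1, Y2=0. Observed Y1=0, Y2=0.
  N1: none of the 3 fault types match ✗
  N2: stuck-at-0, inverted output ✓; others ✗
  N3: stuck-at-1, inverted output ✓; others ✗
  N4: stuck-at-0, inverted output ✓; others ✗
  N5: stuck-at-0, inverted output ✓; others ✗
  N6: stuck-at-0, inverted output ✓; others ✗
  N7: stuck-at-0, inverted output ✓; others ✗
  N8: stuck-at-0, inverted output ✓; others ✗
  N9: stuck-at-0, inverted output ✓; others ✗
  N10: none of the 3 fault types match ✗
  N11: none of the 3 fault types match ✗
Consistent faults: {N2 stuck-at-0, N2 inverted output, N3 stuck-at-1, N3 inverted output, N4 stuck-at-0, N4 inverted output, N5 stuck-at-0, N5 inverted output, N6 stuck-at-0, N6 inverted output, N7 stuck-at-0, N7 inverted output, N8 stuck-at-0, N8 inverted output, N9 stuck-at-0, N9 inverted output} — 16 in all.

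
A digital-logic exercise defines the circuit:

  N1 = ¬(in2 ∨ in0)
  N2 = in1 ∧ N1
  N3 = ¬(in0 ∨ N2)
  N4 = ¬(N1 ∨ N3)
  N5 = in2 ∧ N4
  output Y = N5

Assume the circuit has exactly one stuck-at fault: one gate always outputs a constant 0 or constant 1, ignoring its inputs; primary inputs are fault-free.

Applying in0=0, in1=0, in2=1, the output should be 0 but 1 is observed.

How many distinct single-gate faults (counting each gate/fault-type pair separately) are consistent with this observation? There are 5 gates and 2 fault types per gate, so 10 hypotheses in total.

4

Fault-free: N1=0, N2=0, N3=1, N4=0, N5=0 → 0. Observed 1.
  N1 stuck-at-0: output 0 ✗
  N1 stuck-at-1: output 0 ✗
  N2 stuck-at-0: output 0 ✗
  N2 stuck-at-1: output 1 ✓
  N3 stuck-at-0: output 1 ✓
  N3 stuck-at-1: output 0 ✗
  N4 stuck-at-0: output 0 ✗
  N4 stuck-at-1: output 1 ✓
  N5 stuck-at-0: output 0 ✗
  N5 stuck-at-1: output 1 ✓
Consistent faults: {N2 stuck-at-1, N3 stuck-at-0, N4 stuck-at-1, N5 stuck-at-1} — 4 in all.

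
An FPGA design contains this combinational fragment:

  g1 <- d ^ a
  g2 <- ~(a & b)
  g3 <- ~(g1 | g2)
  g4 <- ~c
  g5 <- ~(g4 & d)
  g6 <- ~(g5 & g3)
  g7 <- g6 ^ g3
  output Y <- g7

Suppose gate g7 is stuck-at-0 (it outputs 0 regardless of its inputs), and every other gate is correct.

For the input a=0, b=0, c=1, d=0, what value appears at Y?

0

Propagate with g7 forced: g1=0, g2=1, g3=0, g4=0, g5=1, g6=1, g7=0 [stuck-at-0].
So Y = 0. (Without the fault it would be 1.)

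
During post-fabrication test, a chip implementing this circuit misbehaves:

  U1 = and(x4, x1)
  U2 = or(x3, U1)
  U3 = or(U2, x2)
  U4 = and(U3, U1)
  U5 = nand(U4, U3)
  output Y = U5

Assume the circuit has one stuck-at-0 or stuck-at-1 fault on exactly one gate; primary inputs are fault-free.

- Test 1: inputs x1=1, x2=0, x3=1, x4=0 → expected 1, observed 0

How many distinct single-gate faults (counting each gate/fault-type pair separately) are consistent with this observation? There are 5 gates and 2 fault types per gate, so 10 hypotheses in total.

Fault-free: U1=0, U2=1, U3=1, U4=0, U5=1 → 1. Observed 0.
  U1 stuck-at-0: output 1 ✗
  U1 stuck-at-1: output 0 ✓
  U2 stuck-at-0: output 1 ✗
  U2 stuck-at-1: output 1 ✗
  U3 stuck-at-0: output 1 ✗
  U3 stuck-at-1: output 1 ✗
  U4 stuck-at-0: output 1 ✗
  U4 stuck-at-1: output 0 ✓
  U5 stuck-at-0: output 0 ✓
  U5 stuck-at-1: output 1 ✗
Consistent faults: {U1 stuck-at-1, U4 stuck-at-1, U5 stuck-at-0} — 3 in all.

3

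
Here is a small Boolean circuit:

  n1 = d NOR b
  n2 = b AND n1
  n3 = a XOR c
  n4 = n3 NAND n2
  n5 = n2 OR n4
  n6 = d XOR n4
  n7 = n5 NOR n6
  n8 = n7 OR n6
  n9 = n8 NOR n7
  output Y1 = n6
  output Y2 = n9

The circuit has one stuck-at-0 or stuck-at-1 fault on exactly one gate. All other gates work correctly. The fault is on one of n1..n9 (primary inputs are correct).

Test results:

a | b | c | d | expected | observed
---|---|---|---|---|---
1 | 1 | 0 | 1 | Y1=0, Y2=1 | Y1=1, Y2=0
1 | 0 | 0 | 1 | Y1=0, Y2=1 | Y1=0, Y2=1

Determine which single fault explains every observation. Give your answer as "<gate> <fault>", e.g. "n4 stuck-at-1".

Fault-free values for test 1 (a=1, b=1, c=0, d=1): n1=0, n2=0, n3=1, n4=1, n5=1, n6=0, n7=0, n8=0, n9=1, giving Y1=0, Y2=1. Observed Y1=1, Y2=0.
Test 1: faults giving observed Y1=1, Y2=0 are {n1 stuck-at-1, n2 stuck-at-1, n4 stuck-at-0, n6 stuck-at-1}.
Test 2 (a=1, b=0, c=0, d=1): fault-free n1=0, n2=0, n3=1, n4=1, n5=1, n6=0, n7=0, n8=0, n9=1 → Y1=0, Y2=1; observed Y1=0, Y2=1. Eliminates n2 stuck-at-1, n4 stuck-at-0, n6 stuck-at-1.
Only n1 stuck-at-1 is consistent with every test.

n1 stuck-at-1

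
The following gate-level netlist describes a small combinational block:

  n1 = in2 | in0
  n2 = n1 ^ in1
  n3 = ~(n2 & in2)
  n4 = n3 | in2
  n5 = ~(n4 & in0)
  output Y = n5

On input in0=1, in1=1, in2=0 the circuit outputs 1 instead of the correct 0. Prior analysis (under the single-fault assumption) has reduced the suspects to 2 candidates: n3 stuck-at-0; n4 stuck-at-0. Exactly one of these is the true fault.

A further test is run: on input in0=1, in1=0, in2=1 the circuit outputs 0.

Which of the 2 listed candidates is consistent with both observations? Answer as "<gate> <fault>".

Evaluate each candidate on input in0=1, in1=0, in2=1:
  n3 stuck-at-0: n1=1, n2=1, n3=0 [stuck-at-0], n4=1, n5=0 → 0 — matches
  n4 stuck-at-0: n1=1, n2=1, n3=0, n4=0 [stuck-at-0], n5=1 → 1 — eliminated
Only n3 stuck-at-0 reproduces the observed 0.

n3 stuck-at-0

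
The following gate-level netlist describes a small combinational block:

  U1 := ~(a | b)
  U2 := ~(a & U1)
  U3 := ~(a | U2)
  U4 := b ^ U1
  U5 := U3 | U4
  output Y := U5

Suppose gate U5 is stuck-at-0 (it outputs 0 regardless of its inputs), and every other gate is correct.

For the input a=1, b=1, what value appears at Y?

Propagate with U5 forced: U1=0, U2=1, U3=0, U4=1, U5=0 [stuck-at-0].
So Y = 0. (Without the fault it would be 1.)

0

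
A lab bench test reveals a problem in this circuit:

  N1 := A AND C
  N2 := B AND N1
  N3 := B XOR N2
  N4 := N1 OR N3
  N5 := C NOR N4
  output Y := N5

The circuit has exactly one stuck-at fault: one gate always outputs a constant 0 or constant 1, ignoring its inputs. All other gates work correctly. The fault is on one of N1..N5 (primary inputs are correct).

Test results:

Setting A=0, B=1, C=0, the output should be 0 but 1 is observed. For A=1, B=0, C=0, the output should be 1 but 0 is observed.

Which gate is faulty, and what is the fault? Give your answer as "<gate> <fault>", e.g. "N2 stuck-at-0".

N2 stuck-at-1

Fault-free values for test 1 (A=0, B=1, C=0): N1=0, N2=0, N3=1, N4=1, N5=0, giving Y=0. Observed 1.
Test 1: faults giving observed 1 are {N2 stuck-at-1, N3 stuck-at-0, N4 stuck-at-0, N5 stuck-at-1}.
Test 2 (A=1, B=0, C=0): fault-free N1=0, N2=0, N3=0, N4=0, N5=1 → 1; observed 0. Eliminates N3 stuck-at-0, N4 stuck-at-0, N5 stuck-at-1.
Only N2 stuck-at-1 is consistent with every test.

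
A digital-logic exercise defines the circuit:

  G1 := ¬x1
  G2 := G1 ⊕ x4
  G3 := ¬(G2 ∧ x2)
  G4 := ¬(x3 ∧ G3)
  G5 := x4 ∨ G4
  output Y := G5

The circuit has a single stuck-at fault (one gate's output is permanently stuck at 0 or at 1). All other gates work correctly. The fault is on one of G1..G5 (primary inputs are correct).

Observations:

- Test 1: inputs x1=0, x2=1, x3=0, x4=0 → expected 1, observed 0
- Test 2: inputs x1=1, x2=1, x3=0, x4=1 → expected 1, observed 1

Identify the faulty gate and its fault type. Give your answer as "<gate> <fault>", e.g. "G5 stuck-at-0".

Fault-free values for test 1 (x1=0, x2=1, x3=0, x4=0): G1=1, G2=1, G3=0, G4=1, G5=1, giving Y=1. Observed 0.
Test 1: faults giving observed 0 are {G4 stuck-at-0, G5 stuck-at-0}.
Test 2 (x1=1, x2=1, x3=0, x4=1): fault-free G1=0, G2=1, G3=0, G4=1, G5=1 → 1; observed 1. Eliminates G5 stuck-at-0.
Only G4 stuck-at-0 is consistent with every test.

G4 stuck-at-0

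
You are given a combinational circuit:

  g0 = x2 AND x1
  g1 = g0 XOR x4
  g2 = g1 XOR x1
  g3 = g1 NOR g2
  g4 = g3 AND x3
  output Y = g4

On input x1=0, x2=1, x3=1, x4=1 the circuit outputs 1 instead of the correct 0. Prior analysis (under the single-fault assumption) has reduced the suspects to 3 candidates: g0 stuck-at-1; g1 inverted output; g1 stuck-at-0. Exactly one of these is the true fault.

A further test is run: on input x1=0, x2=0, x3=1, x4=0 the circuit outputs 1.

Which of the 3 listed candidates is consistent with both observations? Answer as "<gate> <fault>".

Evaluate each candidate on input x1=0, x2=0, x3=1, x4=0:
  g0 stuck-at-1: g0=1 [stuck-at-1], g1=1, g2=1, g3=0, g4=0 → 0 — eliminated
  g1 inverted output: g0=0, g1=1 [inverted output], g2=1, g3=0, g4=0 → 0 — eliminated
  g1 stuck-at-0: g0=0, g1=0 [stuck-at-0], g2=0, g3=1, g4=1 → 1 — matches
Only g1 stuck-at-0 reproduces the observed 1.

g1 stuck-at-0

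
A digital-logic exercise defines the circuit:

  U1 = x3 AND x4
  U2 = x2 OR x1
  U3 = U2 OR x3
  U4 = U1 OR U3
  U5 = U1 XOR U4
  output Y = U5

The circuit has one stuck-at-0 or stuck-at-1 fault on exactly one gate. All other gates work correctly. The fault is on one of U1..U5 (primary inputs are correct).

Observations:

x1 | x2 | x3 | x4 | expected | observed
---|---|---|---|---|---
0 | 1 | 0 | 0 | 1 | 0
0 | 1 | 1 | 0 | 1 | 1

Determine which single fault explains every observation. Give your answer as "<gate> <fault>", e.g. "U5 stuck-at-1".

U2 stuck-at-0

Fault-free values for test 1 (x1=0, x2=1, x3=0, x4=0): U1=0, U2=1, U3=1, U4=1, U5=1, giving Y=1. Observed 0.
Test 1: faults giving observed 0 are {U1 stuck-at-1, U2 stuck-at-0, U3 stuck-at-0, U4 stuck-at-0, U5 stuck-at-0}.
Test 2 (x1=0, x2=1, x3=1, x4=0): fault-free U1=0, U2=1, U3=1, U4=1, U5=1 → 1; observed 1. Eliminates U1 stuck-at-1, U3 stuck-at-0, U4 stuck-at-0, U5 stuck-at-0.
Only U2 stuck-at-0 is consistent with every test.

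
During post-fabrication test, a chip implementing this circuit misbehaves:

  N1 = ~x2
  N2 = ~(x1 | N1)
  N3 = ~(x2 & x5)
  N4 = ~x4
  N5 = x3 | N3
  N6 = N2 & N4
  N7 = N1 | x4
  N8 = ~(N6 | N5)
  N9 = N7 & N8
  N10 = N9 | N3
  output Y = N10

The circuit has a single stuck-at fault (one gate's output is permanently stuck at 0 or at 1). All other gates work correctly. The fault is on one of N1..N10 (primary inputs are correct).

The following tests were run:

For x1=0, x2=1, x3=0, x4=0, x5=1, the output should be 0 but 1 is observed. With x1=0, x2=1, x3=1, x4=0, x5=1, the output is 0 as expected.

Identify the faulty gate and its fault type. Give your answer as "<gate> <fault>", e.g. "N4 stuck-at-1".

Fault-free values for test 1 (x1=0, x2=1, x3=0, x4=0, x5=1): N1=0, N2=1, N3=0, N4=1, N5=0, N6=1, N7=0, N8=0, N9=0, N10=0, giving Y=0. Observed 1.
Test 1: faults giving observed 1 are {N1 stuck-at-1, N3 stuck-at-1, N9 stuck-at-1, N10 stuck-at-1}.
Test 2 (x1=0, x2=1, x3=1, x4=0, x5=1): fault-free N1=0, N2=1, N3=0, N4=1, N5=1, N6=1, N7=0, N8=0, N9=0, N10=0 → 0; observed 0. Eliminates N3 stuck-at-1, N9 stuck-at-1, N10 stuck-at-1.
Only N1 stuck-at-1 is consistent with every test.

N1 stuck-at-1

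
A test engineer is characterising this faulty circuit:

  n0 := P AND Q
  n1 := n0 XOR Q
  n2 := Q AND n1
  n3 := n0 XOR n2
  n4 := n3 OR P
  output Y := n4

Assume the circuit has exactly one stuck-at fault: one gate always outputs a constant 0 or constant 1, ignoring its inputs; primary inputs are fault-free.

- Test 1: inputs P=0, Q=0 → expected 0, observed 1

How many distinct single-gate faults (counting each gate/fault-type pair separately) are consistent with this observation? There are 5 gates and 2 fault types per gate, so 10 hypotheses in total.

Fault-free: n0=0, n1=0, n2=0, n3=0, n4=0 → 0. Observed 1.
  n0 stuck-at-0: output 0 ✗
  n0 stuck-at-1: output 1 ✓
  n1 stuck-at-0: output 0 ✗
  n1 stuck-at-1: output 0 ✗
  n2 stuck-at-0: output 0 ✗
  n2 stuck-at-1: output 1 ✓
  n3 stuck-at-0: output 0 ✗
  n3 stuck-at-1: output 1 ✓
  n4 stuck-at-0: output 0 ✗
  n4 stuck-at-1: output 1 ✓
Consistent faults: {n0 stuck-at-1, n2 stuck-at-1, n3 stuck-at-1, n4 stuck-at-1} — 4 in all.

4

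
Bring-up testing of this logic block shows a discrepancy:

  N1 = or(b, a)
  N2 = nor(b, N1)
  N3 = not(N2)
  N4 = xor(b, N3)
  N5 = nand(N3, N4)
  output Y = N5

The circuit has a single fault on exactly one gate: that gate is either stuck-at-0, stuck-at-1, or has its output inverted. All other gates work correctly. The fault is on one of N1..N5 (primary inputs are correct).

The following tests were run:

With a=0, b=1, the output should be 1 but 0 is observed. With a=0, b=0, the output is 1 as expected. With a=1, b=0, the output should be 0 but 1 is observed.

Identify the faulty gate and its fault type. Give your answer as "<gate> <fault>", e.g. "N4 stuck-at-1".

Fault-free values for test 1 (a=0, b=1): N1=1, N2=0, N3=1, N4=0, N5=1, giving Y=1. Observed 0.
Test 1: faults giving observed 0 are {N4 stuck-at-1, N4 inverted output, N5 stuck-at-0, N5 inverted output}.
Test 2 (a=0, b=0): fault-free N1=0, N2=1, N3=0, N4=0, N5=1 → 1; observed 1. Eliminates N5 stuck-at-0, N5 inverted output.
Test 3 (a=1, b=0): fault-free N1=1, N2=0, N3=1, N4=1, N5=0 → 0; observed 1. Eliminates N4 stuck-at-1.
Only N4 inverted output is consistent with every test.

N4 inverted output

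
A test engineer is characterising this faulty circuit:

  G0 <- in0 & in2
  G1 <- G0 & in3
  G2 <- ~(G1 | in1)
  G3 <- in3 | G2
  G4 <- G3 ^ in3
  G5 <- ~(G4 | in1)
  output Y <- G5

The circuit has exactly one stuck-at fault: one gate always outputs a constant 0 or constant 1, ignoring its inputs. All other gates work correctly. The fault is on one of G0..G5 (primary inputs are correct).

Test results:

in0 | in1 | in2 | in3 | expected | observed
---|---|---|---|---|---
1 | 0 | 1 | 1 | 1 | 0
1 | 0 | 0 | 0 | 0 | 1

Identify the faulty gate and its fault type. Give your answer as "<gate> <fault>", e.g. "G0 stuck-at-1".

G3 stuck-at-0

Fault-free values for test 1 (in0=1, in1=0, in2=1, in3=1): G0=1, G1=1, G2=0, G3=1, G4=0, G5=1, giving Y=1. Observed 0.
Test 1: faults giving observed 0 are {G3 stuck-at-0, G4 stuck-at-1, G5 stuck-at-0}.
Test 2 (in0=1, in1=0, in2=0, in3=0): fault-free G0=0, G1=0, G2=1, G3=1, G4=1, G5=0 → 0; observed 1. Eliminates G4 stuck-at-1, G5 stuck-at-0.
Only G3 stuck-at-0 is consistent with every test.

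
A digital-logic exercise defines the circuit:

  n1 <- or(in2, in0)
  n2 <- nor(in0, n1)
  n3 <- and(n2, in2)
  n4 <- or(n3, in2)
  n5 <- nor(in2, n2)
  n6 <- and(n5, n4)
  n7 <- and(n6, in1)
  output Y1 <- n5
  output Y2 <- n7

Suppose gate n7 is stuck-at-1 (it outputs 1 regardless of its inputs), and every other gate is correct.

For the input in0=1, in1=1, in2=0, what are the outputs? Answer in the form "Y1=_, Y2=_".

Propagate with n7 forced: n1=1, n2=0, n3=0, n4=0, n5=1, n6=0, n7=1 [stuck-at-1].
So the outputs are Y1=1, Y2=1. (Without the fault they would be Y1=1, Y2=0.)

Y1=1, Y2=1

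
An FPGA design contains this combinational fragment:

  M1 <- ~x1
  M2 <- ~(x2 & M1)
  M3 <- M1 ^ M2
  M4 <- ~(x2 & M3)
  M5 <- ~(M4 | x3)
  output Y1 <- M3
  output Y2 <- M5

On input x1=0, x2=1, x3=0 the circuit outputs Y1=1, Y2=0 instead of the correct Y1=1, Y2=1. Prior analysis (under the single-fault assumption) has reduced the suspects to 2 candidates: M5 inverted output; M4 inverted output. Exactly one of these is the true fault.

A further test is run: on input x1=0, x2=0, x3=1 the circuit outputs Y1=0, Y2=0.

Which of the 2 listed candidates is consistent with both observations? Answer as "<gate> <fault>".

Evaluate each candidate on input x1=0, x2=0, x3=1:
  M5 inverted output: M1=1, M2=1, M3=0, M4=1, M5=1 [inverted output] → Y1=0, Y2=1 — eliminated
  M4 inverted output: M1=1, M2=1, M3=0, M4=0 [inverted output], M5=0 → Y1=0, Y2=0 — matches
Only M4 inverted output reproduces the observed Y1=0, Y2=0.

M4 inverted output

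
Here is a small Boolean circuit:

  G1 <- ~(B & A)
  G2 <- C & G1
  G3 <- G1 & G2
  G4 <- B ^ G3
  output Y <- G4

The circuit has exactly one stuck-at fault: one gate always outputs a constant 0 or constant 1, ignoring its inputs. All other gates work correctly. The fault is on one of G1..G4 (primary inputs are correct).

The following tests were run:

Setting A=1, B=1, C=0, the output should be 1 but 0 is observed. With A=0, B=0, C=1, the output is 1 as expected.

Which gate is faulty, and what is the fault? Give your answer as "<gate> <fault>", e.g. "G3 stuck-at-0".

Fault-free values for test 1 (A=1, B=1, C=0): G1=0, G2=0, G3=0, G4=1, giving Y=1. Observed 0.
Test 1: faults giving observed 0 are {G3 stuck-at-1, G4 stuck-at-0}.
Test 2 (A=0, B=0, C=1): fault-free G1=1, G2=1, G3=1, G4=1 → 1; observed 1. Eliminates G4 stuck-at-0.
Only G3 stuck-at-1 is consistent with every test.

G3 stuck-at-1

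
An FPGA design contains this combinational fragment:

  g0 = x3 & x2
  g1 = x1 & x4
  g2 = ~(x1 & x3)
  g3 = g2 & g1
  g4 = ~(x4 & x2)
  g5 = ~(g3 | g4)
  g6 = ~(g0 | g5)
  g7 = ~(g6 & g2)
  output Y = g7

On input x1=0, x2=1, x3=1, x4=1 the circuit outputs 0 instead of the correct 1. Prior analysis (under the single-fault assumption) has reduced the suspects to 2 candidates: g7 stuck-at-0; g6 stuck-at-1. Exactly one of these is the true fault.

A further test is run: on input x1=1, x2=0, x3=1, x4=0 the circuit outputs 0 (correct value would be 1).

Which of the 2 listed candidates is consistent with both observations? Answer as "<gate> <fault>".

Evaluate each candidate on input x1=1, x2=0, x3=1, x4=0:
  g7 stuck-at-0: g0=0, g1=0, g2=0, g3=0, g4=1, g5=0, g6=1, g7=0 [stuck-at-0] → 0 — matches
  g6 stuck-at-1: g0=0, g1=0, g2=0, g3=0, g4=1, g5=0, g6=1 [stuck-at-1], g7=1 → 1 — eliminated
Only g7 stuck-at-0 reproduces the observed 0.

g7 stuck-at-0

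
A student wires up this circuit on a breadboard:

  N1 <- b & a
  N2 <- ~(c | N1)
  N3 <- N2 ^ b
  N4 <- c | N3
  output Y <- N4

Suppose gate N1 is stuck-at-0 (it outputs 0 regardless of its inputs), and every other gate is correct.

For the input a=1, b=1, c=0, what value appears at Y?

0

Propagate with N1 forced: N1=0 [stuck-at-0], N2=1, N3=0, N4=0.
So Y = 0. (Without the fault it would be 1.)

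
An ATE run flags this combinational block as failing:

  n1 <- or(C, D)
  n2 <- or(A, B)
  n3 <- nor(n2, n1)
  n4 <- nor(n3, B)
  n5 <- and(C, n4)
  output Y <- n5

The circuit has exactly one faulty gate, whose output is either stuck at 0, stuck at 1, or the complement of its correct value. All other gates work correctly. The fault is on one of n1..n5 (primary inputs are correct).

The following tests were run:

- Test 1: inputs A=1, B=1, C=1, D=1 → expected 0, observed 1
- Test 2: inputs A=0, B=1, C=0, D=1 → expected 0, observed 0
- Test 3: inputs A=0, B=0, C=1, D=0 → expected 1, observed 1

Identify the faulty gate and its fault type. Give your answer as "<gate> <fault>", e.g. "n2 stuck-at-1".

Fault-free values for test 1 (A=1, B=1, C=1, D=1): n1=1, n2=1, n3=0, n4=0, n5=0, giving Y=0. Observed 1.
Test 1: faults giving observed 1 are {n4 stuck-at-1, n4 inverted output, n5 stuck-at-1, n5 inverted output}.
Test 2 (A=0, B=1, C=0, D=1): fault-free n1=1, n2=1, n3=0, n4=0, n5=0 → 0; observed 0. Eliminates n5 stuck-at-1, n5 inverted output.
Test 3 (A=0, B=0, C=1, D=0): fault-free n1=1, n2=0, n3=0, n4=1, n5=1 → 1; observed 1. Eliminates n4 inverted output.
Only n4 stuck-at-1 is consistent with every test.

n4 stuck-at-1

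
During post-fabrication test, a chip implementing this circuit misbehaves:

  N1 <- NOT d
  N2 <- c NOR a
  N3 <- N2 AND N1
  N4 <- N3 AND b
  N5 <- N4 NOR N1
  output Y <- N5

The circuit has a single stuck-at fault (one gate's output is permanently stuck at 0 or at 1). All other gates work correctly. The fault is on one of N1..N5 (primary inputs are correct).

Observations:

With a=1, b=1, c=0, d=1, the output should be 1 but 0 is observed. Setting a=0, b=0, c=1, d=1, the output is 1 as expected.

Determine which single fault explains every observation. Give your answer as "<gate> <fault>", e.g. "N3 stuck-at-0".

Fault-free values for test 1 (a=1, b=1, c=0, d=1): N1=0, N2=0, N3=0, N4=0, N5=1, giving Y=1. Observed 0.
Test 1: faults giving observed 0 are {N1 stuck-at-1, N3 stuck-at-1, N4 stuck-at-1, N5 stuck-at-0}.
Test 2 (a=0, b=0, c=1, d=1): fault-free N1=0, N2=0, N3=0, N4=0, N5=1 → 1; observed 1. Eliminates N1 stuck-at-1, N4 stuck-at-1, N5 stuck-at-0.
Only N3 stuck-at-1 is consistent with every test.

N3 stuck-at-1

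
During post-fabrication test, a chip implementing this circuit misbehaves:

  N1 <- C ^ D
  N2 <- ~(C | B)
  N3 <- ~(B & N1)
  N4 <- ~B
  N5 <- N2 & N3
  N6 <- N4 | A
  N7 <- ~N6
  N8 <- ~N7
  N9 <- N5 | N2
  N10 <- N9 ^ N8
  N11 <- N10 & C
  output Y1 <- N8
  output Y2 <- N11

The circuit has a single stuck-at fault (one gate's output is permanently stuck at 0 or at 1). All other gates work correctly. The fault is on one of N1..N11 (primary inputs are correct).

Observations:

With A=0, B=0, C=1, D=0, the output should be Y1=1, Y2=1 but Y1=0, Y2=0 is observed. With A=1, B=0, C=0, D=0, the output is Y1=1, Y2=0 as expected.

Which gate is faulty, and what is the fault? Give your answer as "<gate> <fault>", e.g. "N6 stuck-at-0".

Fault-free values for test 1 (A=0, B=0, C=1, D=0): N1=1, N2=0, N3=1, N4=1, N5=0, N6=1, N7=0, N8=1, N9=0, N10=1, N11=1, giving Y1=1, Y2=1. Observed Y1=0, Y2=0.
Test 1: faults giving observed Y1=0, Y2=0 are {N4 stuck-at-0, N6 stuck-at-0, N7 stuck-at-1, N8 stuck-at-0}.
Test 2 (A=1, B=0, C=0, D=0): fault-free N1=0, N2=1, N3=1, N4=1, N5=1, N6=1, N7=0, N8=1, N9=1, N10=0, N11=0 → Y1=1, Y2=0; observed Y1=1, Y2=0. Eliminates N6 stuck-at-0, N7 stuck-at-1, N8 stuck-at-0.
Only N4 stuck-at-0 is consistent with every test.

N4 stuck-at-0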